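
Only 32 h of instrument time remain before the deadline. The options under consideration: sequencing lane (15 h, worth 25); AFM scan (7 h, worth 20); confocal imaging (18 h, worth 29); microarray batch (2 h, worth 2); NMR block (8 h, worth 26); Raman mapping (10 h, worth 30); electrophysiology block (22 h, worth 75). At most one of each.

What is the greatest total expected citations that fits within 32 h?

105

A density-first pass picks microarray batch + NMR block + electrophysiology block — 103 at 32 h.
The 10 h tied up in microarray batch and NMR block is better spent on Raman mapping — total rises to 105 (32 h).
Next best is microarray batch + NMR block + electrophysiology block at 103 (32 h) — short by 2.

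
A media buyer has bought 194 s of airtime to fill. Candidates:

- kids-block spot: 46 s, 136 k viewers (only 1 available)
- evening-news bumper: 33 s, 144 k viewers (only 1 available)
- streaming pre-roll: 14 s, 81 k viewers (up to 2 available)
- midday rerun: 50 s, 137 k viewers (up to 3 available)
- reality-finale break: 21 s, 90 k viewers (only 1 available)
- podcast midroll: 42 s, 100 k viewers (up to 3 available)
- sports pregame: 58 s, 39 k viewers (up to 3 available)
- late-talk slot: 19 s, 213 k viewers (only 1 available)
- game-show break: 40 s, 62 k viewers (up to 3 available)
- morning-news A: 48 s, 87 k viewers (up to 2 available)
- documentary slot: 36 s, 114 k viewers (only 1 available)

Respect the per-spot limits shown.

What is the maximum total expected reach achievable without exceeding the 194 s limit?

860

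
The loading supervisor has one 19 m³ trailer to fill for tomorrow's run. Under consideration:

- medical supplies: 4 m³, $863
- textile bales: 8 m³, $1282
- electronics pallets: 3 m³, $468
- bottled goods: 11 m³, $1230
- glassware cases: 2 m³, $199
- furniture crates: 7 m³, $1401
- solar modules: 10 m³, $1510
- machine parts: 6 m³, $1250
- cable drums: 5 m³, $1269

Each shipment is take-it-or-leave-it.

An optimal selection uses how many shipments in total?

4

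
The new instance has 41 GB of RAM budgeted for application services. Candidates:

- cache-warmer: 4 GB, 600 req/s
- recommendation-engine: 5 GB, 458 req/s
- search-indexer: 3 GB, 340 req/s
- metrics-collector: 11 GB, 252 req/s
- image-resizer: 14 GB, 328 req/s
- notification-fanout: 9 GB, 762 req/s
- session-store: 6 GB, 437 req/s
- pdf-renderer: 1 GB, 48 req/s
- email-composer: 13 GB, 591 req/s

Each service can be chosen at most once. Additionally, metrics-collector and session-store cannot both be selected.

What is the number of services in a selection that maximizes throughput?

7

Optimal total is 3236.
For example cache-warmer + recommendation-engine + search-indexer + notification-fanout + session-store + pdf-renderer + email-composer achieves it, using 41 GB.
All optima have 7 services.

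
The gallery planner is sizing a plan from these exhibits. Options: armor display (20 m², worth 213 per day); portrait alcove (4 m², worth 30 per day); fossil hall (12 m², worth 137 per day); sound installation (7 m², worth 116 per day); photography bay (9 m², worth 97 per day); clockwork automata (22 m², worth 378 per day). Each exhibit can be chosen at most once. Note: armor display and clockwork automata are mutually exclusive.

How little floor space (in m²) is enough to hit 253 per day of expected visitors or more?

19

Look for the lowest-floor combination reaching 253.
fossil hall + sound installation reaches 253 using 19 m².
No combination under 19 m² hits 253.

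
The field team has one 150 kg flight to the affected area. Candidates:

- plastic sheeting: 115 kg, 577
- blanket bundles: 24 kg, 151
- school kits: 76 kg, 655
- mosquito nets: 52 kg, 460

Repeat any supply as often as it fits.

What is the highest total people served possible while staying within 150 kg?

By people served per kg: mosquito nets 8.85, school kits 8.62, blanket bundles 6.29 lead.
The ratio heuristic lands on blanket bundles + 2×mosquito nets (1071) but leaves 22 kg idle.
Replace blanket bundles and mosquito nets with school kits: the trade gains 44 net, giving 1115 at 128 kg.

1115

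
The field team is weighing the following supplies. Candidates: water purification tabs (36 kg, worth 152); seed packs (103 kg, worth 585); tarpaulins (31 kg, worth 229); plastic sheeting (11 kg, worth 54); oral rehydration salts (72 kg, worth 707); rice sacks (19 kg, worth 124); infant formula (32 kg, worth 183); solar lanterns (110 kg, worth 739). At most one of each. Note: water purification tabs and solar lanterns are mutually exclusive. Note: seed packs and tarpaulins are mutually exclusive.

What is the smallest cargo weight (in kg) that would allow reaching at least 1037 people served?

122

Need the lightest bundle worth ≥ 1037.
Taking tarpaulins + oral rehydration salts + rice sacks gives 1060 (≥ 1037) for 122 kg.
No combination under 122 kg hits 1037.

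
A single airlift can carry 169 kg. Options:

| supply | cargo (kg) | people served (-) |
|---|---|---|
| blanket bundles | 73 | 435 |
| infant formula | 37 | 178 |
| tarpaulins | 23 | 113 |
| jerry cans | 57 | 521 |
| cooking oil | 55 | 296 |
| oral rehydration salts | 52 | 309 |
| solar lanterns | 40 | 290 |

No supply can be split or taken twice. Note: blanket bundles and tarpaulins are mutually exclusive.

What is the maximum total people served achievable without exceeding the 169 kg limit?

1134

Density check — jerry cans 9.14, solar lanterns 7.25, blanket bundles 5.96, oral rehydration salts 5.94 are the best per kg.
Taking the top-ratio supplies first gives jerry cans + oral rehydration salts + solar lanterns for 1120 (149 kg).
The 92 kg tied up in oral rehydration salts and solar lanterns is better spent on blanket bundles + infant formula — total rises to 1134 (167 kg).
An exhaustive check of the 128 subsets confirms 1134.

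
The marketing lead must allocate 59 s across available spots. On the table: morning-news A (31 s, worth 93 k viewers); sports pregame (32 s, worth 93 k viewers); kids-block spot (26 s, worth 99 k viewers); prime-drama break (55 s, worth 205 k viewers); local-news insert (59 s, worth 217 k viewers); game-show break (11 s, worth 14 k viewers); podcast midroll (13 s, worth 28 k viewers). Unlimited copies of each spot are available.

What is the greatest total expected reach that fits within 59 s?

217

A density-first pass picks 2×kids-block spot — 198 at 52 s.
Dropping 2×kids-block spot frees 52 s; slotting in local-news insert (59 s) lifts the total to 217 at 59 s.
Nothing else within 59 s beats 217.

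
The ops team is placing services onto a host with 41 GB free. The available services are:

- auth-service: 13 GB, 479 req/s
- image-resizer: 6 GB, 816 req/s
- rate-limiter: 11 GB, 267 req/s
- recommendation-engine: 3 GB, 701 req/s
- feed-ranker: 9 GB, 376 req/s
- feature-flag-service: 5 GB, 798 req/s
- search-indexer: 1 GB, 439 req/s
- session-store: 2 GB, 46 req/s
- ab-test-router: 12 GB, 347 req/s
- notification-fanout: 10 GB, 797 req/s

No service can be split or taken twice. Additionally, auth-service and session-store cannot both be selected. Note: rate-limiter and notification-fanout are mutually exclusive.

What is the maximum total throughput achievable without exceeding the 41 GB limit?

4030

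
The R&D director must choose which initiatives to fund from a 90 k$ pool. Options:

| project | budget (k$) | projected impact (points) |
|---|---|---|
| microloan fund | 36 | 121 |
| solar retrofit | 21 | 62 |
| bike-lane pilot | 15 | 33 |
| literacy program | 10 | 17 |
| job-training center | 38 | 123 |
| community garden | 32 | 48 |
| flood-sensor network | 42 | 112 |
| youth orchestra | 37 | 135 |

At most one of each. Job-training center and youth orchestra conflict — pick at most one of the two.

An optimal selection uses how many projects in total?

Best achievable projected impact is 289.
One optimal bundle: microloan fund + bike-lane pilot + youth orchestra (88 k$).
Any selection reaching 289 contains exactly 3 projects.

3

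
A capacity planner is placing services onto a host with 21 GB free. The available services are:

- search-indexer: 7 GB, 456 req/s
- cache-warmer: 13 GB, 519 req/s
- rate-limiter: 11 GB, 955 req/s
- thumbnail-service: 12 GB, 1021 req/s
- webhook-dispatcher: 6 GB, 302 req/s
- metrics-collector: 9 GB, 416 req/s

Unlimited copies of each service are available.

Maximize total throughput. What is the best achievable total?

1477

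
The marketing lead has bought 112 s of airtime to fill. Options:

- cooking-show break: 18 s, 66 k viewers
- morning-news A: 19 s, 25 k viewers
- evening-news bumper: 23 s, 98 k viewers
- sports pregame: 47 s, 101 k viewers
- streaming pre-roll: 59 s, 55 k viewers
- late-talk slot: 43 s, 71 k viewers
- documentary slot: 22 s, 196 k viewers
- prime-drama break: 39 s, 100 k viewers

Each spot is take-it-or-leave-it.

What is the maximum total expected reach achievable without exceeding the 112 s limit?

461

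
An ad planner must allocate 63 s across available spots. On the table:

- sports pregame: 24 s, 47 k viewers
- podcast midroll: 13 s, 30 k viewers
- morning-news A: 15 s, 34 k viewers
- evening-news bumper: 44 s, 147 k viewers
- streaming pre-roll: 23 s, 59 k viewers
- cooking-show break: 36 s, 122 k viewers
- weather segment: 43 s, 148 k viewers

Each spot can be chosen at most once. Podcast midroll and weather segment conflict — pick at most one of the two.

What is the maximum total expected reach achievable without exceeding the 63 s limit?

Best packing: morning-news A + weather segment — 58 s, 182 total.
That's the maximum — no feasible swap from here does better than 182.

182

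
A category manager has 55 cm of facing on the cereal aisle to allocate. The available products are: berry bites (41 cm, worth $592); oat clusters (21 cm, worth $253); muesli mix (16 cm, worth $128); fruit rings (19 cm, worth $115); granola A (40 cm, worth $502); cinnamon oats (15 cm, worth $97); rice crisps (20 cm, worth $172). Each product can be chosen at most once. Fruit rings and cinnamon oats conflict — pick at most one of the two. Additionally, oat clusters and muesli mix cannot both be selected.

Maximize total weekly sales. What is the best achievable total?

Density check — berry bites 14.44, granola A 12.55, oat clusters 12.05, rice crisps 8.60 are the best per cm.
Filling by ratio: berry bites for 592, with 14 cm left unused.
Dropping berry bites frees 41 cm; slotting in granola A + cinnamon oats (55 cm) lifts the total to 599 at 55 cm.
The closest alternative, berry bites, reaches only 592.

599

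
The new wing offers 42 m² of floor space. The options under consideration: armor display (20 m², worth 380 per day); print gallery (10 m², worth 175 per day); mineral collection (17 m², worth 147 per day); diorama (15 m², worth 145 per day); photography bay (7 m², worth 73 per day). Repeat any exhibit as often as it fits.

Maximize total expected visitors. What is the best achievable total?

2×armor display uses 40 of the 42 m² and totals 760.

760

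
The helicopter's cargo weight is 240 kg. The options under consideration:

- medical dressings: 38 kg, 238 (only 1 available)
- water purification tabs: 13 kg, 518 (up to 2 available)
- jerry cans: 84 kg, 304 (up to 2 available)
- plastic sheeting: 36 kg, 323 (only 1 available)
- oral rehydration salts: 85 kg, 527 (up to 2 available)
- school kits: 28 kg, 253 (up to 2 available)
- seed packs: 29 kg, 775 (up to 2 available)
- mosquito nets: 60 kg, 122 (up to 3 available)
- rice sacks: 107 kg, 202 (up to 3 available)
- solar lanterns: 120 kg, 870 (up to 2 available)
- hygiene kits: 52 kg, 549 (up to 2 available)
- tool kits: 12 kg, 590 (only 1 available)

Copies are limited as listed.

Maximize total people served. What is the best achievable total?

Ranking by ratio (people served/kg): tool kits 49.17, water purification tabs 39.85, seed packs 26.72, hygiene kits 10.56.
The ratio heuristic lands on 2×water purification tabs + school kits + 2×seed packs + 2×hygiene kits + tool kits (4527) but leaves 12 kg idle.
Replace school kits with plastic sheeting: the trade gains 70 net, giving 4597 at 236 kg.
Nothing else within 240 kg beats 4597.

4597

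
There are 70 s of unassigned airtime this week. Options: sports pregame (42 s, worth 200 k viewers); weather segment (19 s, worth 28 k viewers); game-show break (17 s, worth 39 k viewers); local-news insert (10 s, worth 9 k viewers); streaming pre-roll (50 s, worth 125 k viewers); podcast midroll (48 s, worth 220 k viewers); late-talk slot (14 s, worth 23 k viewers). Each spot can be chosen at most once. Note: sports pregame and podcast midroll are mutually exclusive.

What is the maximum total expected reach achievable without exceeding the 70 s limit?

259

Greedy by ratio would take sports pregame + game-show break + local-news insert: 69 s used, total 248.
Dropping sports pregame and local-news insert frees 52 s; slotting in podcast midroll (48 s) lifts the total to 259 at 65 s.
Runner-up sports pregame + game-show break + local-news insert tops out at 248.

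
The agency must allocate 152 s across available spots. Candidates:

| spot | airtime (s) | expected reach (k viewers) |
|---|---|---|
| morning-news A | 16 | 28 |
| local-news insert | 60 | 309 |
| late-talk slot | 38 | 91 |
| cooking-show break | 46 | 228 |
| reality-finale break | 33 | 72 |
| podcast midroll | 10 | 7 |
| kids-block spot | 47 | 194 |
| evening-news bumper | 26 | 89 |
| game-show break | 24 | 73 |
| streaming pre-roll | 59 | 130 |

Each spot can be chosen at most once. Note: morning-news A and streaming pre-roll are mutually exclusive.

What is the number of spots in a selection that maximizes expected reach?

4

Optimal total is 654.
morning-news A + local-news insert + cooking-show break + evening-news bumper hits 654 at 148 s.
All optima have 4 spots.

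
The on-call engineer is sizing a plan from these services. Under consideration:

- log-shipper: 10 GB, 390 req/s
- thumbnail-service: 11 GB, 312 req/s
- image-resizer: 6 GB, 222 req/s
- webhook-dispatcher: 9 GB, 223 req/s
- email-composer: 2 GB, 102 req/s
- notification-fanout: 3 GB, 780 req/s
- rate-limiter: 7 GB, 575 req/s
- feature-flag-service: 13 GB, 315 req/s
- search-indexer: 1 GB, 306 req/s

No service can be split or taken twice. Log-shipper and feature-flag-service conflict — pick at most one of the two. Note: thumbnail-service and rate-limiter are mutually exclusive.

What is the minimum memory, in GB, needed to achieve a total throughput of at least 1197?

Minimise GB subject to total throughput ≥ 1197.
notification-fanout + rate-limiter: 1355 throughput at 10 GB.
Below 10 GB the best achievable stays under 1197.

10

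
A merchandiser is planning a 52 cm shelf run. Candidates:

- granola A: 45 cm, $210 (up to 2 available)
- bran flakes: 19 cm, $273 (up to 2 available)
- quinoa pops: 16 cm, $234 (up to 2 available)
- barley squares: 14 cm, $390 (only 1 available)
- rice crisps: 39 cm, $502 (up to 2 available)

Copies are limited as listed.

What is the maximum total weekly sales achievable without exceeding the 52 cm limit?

936

By weekly sales per cm: barley squares 27.86, quinoa pops 14.62, bran flakes 14.37, rice crisps 12.87 lead.
Greedy by ratio would take 2×quinoa pops + barley squares: 46 cm used, total 858.
Dropping 2×quinoa pops frees 32 cm; slotting in 2×bran flakes (38 cm) lifts the total to 936 at 52 cm.
That's the maximum — no swap from here does better than 936.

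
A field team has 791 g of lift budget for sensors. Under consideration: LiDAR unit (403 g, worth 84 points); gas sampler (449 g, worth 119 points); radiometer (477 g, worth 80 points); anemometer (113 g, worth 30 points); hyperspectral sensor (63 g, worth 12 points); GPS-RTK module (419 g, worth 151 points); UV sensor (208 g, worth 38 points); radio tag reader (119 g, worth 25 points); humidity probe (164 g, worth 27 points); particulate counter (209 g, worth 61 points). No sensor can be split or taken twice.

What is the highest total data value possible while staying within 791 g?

The ratio ordering already packs tightly: anemometer + GPS-RTK module + particulate counter, 741 g, 242.

242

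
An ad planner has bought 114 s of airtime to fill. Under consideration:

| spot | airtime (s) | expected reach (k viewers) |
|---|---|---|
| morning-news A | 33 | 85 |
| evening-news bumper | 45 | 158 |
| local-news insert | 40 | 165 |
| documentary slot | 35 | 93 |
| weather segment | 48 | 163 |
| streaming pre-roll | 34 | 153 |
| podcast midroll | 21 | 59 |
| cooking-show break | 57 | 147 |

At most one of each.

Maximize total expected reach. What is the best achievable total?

A density-first pass picks local-news insert + streaming pre-roll + podcast midroll — 377 at 95 s.
Dropping podcast midroll frees 21 s; slotting in documentary slot (35 s) lifts the total to 411 at 109 s.
No other feasible combination exceeds 411.

411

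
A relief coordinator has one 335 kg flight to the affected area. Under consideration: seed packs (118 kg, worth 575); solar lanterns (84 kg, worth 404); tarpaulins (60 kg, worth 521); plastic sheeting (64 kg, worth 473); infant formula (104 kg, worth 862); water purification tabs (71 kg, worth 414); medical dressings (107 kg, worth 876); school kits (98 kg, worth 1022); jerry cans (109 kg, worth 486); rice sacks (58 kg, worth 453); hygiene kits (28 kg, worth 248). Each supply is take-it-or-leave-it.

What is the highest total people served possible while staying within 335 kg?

2892

Ranking by ratio (people served/kg): school kits 10.43, hygiene kits 8.86, tarpaulins 8.68, infant formula 8.29.
Taking the top-ratio supplies first gives tarpaulins + infant formula + school kits + hygiene kits for 2653 (290 kg).
Replace infant formula and hygiene kits with plastic sheeting + medical dressings: the trade gains 239 net, giving 2892 at 329 kg.
Next best is tarpaulins + plastic sheeting + infant formula + school kits at 2878 (326 kg) — short by 14.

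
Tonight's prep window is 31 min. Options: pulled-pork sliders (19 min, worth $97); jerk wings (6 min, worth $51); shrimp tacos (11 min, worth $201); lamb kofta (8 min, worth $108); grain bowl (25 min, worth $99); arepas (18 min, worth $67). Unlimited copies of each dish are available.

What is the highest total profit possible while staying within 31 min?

510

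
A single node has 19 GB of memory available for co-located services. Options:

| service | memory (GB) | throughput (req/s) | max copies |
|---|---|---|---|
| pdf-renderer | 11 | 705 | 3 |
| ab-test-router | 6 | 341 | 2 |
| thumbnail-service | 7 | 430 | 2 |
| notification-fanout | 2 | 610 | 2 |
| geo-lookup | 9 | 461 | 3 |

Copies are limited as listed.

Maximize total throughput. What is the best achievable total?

2080

Taking the top-ratio services first gives pdf-renderer + 2×notification-fanout for 1925 (15 GB).
The 11 GB tied up in pdf-renderer is better spent on 2×thumbnail-service — total rises to 2080 (18 GB).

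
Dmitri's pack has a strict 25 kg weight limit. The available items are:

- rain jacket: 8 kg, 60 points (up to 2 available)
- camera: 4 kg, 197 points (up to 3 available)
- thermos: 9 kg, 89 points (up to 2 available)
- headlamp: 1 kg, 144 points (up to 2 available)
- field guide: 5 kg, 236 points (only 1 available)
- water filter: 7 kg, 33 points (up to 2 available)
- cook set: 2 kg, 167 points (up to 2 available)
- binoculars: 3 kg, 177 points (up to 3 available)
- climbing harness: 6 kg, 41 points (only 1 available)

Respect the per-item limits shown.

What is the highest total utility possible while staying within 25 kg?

A density-first pass picks 2×camera + 2×headlamp + 2×cook set + 3×binoculars — 1547 at 23 kg.
Replace binoculars with field guide: the trade gains 59 net, giving 1606 at 25 kg.
Every other selection either busts 25 kg or exceeds an availability limit or fails to beat 1606.

1606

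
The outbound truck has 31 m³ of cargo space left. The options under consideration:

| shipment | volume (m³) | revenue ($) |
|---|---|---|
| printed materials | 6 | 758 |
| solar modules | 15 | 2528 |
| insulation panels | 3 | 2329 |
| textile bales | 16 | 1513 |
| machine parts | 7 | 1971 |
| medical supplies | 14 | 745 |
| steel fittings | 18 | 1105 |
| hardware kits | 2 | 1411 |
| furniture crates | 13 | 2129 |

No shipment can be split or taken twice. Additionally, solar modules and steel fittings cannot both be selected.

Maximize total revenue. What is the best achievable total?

Ranking by ratio (revenue/m³): insulation panels 776.33, hardware kits 705.50, machine parts 281.57.
Filling by ratio: solar modules + insulation panels + machine parts + hardware kits for 8239, with 4 m³ left unused.
Dropping solar modules frees 15 m³; slotting in printed materials + furniture crates (19 m³) lifts the total to 8598 at 31 m³.
Runner-up solar modules + insulation panels + machine parts + hardware kits tops out at 8239.

8598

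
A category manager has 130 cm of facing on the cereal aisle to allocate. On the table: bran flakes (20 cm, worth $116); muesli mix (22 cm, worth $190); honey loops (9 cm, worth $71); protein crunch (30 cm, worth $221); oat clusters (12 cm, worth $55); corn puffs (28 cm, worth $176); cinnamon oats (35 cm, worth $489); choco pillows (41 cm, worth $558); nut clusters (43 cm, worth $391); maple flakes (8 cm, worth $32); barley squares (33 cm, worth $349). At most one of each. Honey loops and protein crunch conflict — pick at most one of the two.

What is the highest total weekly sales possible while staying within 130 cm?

1522

The ratio ordering already packs tightly: honey loops + oat clusters + cinnamon oats + choco pillows + barley squares, 130 cm, 1522.
That's the maximum — no feasible swap from here does better than 1522.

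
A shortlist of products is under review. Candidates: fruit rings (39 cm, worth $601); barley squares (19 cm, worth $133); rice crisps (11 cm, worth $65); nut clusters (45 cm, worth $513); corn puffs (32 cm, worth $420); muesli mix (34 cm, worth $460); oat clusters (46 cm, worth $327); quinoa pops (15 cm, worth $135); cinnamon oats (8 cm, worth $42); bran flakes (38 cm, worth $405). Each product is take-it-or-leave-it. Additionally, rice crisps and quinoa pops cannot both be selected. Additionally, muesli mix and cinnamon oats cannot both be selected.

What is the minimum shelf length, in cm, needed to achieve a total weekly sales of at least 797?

Minimise cm subject to total weekly sales ≥ 797.
corn puffs + muesli mix reaches 880 using 66 cm.
No combination under 66 cm hits 797.

66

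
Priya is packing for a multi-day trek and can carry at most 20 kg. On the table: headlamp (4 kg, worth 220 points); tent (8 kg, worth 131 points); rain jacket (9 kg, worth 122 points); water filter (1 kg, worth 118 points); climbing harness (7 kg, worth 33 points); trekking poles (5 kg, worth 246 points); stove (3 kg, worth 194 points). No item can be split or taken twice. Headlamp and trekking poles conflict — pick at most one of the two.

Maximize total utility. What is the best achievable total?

Taking tent + water filter + trekking poles + stove: 17 kg used, 689 in utility.

689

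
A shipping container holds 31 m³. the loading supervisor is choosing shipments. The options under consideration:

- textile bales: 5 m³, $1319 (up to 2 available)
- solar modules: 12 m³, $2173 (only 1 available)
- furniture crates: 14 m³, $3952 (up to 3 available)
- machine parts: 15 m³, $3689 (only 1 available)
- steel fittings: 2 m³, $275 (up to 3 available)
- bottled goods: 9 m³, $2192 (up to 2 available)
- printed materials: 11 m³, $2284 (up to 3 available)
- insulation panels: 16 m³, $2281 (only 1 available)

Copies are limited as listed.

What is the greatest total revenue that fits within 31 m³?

8179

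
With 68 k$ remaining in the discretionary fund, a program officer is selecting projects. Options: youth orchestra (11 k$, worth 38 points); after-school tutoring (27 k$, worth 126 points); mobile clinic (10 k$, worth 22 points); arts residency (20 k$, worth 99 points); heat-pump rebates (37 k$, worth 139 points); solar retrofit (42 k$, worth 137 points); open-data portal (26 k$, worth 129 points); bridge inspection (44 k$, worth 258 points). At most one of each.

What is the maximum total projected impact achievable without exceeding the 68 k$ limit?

Ranking by ratio (projected impact/k$): bridge inspection 5.86, open-data portal 4.96, arts residency 4.95.
The ratio ordering already packs tightly: arts residency + bridge inspection, 64 k$, 357.

357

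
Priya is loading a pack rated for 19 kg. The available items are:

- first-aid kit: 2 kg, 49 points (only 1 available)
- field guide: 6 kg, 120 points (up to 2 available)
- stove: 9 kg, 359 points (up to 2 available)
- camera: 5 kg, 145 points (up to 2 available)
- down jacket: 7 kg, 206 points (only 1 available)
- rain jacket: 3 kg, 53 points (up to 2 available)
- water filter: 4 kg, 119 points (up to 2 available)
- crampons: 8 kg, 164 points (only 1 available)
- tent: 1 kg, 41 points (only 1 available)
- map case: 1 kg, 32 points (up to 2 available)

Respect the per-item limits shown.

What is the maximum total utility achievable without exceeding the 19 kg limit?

759

Taking 2×stove + tent: 19 kg used, 759 in utility.
That's the maximum — no swap from here does better than 759.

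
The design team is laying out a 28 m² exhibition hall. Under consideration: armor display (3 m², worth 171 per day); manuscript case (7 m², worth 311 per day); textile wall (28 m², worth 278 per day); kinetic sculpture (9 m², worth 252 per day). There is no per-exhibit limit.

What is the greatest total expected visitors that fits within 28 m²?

1539

By expected visitors per m²: armor display 57.00, manuscript case 44.43, kinetic sculpture 28.00, textile wall 9.93 lead.
Best packing: 9×armor display — 27 m², 1539 total.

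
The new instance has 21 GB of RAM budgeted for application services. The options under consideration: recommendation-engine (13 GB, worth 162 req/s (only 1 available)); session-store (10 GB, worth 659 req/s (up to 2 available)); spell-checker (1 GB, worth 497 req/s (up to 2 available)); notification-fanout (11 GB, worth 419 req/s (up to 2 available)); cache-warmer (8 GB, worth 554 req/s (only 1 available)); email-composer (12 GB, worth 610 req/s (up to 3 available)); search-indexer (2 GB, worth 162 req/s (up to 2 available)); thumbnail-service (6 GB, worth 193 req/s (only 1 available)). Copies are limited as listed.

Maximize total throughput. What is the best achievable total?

Density check — spell-checker 497.00, search-indexer 81.00, cache-warmer 69.25 are the best per GB.
Filling by ratio: 2×spell-checker + cache-warmer + 2×search-indexer + thumbnail-service for 2065, with 1 GB left unused.
Dropping 2×search-indexer and thumbnail-service frees 10 GB; slotting in session-store (10 GB) lifts the total to 2207 at 20 GB.

2207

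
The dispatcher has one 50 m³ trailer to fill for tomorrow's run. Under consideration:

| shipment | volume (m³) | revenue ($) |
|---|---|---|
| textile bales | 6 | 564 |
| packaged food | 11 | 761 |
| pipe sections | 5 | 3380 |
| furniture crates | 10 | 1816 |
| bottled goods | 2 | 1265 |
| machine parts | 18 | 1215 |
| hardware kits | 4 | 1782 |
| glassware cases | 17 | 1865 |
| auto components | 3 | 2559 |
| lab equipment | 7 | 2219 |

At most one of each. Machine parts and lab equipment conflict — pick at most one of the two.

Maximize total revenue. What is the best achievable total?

Density check — auto components 853.00, pipe sections 676.00, bottled goods 632.50, hardware kits 445.50 are the best per m³.
Pipe sections + furniture crates + bottled goods + hardware kits + glassware cases + auto components + lab equipment uses 48 of the 50 m³ and totals 14886.
Next best is textile bales + packaged food + pipe sections + furniture crates + bottled goods + hardware kits + auto components + lab equipment at 14346 (48 m³) — short by 540.

14886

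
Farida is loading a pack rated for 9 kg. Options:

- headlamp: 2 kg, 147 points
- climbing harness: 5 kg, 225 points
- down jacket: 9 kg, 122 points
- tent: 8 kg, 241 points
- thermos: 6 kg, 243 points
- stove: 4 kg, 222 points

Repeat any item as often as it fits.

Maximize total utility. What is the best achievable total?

The ratio ordering already packs tightly: 4×headlamp, 8 kg, 588.
Every other selection either busts 9 kg or fails to beat 588.

588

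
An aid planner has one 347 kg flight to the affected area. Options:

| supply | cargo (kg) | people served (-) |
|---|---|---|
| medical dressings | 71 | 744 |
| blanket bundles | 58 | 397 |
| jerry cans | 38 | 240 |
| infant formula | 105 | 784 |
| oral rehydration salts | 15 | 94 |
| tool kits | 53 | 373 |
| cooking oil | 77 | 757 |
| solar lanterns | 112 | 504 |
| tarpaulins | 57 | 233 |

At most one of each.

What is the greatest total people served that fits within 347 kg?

2898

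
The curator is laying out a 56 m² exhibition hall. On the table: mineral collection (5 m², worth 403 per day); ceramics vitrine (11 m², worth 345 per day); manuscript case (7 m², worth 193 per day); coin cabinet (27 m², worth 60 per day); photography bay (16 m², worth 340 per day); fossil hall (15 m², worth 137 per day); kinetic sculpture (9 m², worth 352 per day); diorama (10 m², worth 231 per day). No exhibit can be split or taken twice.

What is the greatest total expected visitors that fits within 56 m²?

Ranking by ratio (expected visitors/m²): mineral collection 80.60, kinetic sculpture 39.11, ceramics vitrine 31.36.
Filling by ratio: mineral collection + ceramics vitrine + manuscript case + kinetic sculpture + diorama for 1524, with 14 m² left unused.
The 7 m² tied up in manuscript case is better spent on photography bay — total rises to 1671 (51 m²).

1671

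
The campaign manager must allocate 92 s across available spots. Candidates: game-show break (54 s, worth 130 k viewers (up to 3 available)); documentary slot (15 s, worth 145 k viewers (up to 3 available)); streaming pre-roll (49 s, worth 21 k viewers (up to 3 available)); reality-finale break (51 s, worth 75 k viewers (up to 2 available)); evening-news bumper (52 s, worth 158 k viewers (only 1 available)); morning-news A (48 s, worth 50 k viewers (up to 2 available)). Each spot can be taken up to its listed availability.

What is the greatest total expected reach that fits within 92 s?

448

Greedy by ratio would take 3×documentary slot: 45 s used, total 435.
Replace documentary slot with evening-news bumper: the trade gains 13 net, giving 448 at 82 s.
Nothing else within 92 s beats 448.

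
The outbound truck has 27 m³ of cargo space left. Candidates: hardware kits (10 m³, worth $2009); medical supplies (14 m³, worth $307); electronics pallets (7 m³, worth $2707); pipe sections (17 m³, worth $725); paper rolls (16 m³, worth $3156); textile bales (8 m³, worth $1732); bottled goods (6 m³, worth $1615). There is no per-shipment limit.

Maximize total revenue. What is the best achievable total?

Ranking by ratio (revenue/m³): electronics pallets 386.71, bottled goods 269.17, textile bales 216.50.
Best packing: 3×electronics pallets + bottled goods — 27 m³, 9736 total.
Nothing else within 27 m³ beats 9736.

9736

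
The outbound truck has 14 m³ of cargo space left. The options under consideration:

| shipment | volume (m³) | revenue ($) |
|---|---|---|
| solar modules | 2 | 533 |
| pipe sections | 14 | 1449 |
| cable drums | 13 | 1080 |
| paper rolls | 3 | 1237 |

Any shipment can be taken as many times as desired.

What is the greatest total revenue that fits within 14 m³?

5481

Density check — paper rolls 412.33, solar modules 266.50, pipe sections 103.50, cable drums 83.08 are the best per m³.
Taking solar modules + 4×paper rolls: 14 m³ used, 5481 in revenue.
No other feasible combination exceeds 5481.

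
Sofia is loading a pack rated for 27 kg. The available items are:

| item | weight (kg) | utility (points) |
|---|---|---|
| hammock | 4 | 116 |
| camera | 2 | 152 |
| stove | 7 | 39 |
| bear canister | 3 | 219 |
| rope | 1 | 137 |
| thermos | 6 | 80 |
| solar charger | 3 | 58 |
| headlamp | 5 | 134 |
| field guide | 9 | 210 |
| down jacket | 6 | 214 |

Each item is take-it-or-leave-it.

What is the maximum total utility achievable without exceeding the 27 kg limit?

Density check — rope 137.00, camera 76.00, bear canister 73.00 are the best per kg.
Taking the top-ratio items first gives hammock + camera + bear canister + rope + solar charger + headlamp + down jacket for 1030 (24 kg).
Dropping hammock and solar charger frees 7 kg; slotting in field guide (9 kg) lifts the total to 1066 at 26 kg.

1066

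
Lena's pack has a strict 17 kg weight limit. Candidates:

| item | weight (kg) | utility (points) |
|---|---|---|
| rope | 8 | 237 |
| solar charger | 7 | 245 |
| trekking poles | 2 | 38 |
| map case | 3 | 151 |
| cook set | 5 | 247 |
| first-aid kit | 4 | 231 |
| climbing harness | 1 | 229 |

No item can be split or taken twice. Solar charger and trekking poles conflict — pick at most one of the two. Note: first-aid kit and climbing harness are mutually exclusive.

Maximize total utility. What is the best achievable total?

872

Solar charger + map case + cook set + climbing harness uses 16 of the 17 kg and totals 872.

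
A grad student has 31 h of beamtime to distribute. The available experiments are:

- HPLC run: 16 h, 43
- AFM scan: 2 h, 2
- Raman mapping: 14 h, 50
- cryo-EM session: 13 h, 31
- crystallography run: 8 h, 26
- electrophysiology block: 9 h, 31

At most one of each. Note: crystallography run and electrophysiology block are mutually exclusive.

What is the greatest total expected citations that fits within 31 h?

93

By expected citations per h: Raman mapping 3.57, electrophysiology block 3.44, crystallography run 3.25 lead.
Best packing: HPLC run + Raman mapping — 30 h, 93 total.
That's the maximum — no feasible swap from here does better than 93.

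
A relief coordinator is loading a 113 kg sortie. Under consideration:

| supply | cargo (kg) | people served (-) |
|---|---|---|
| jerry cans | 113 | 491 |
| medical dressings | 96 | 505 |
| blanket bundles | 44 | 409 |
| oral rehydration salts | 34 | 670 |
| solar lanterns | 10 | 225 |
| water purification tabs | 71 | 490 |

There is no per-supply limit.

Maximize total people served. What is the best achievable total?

2475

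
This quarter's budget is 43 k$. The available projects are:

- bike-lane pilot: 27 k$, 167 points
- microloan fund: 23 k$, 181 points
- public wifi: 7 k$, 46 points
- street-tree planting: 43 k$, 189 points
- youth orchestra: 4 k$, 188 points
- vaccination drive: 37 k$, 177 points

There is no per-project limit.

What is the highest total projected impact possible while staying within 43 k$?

Taking 10×youth orchestra: 40 k$ used, 1880 in projected impact.
That's the maximum — no swap from here does better than 1880.

1880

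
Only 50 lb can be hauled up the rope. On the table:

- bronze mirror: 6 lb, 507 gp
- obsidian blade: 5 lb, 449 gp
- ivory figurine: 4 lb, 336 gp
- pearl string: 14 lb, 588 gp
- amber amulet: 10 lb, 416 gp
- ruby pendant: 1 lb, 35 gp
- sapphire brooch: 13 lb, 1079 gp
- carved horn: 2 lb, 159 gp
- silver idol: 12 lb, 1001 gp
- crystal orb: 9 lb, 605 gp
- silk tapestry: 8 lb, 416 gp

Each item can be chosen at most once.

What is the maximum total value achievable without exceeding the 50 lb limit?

Density check — obsidian blade 89.80, bronze mirror 84.50, ivory figurine 84.00 are the best per lb.
A density-first pass picks bronze mirror + obsidian blade + ivory figurine + sapphire brooch + carved horn + silver idol + silk tapestry — 3947 at 50 lb.
Dropping carved horn and silk tapestry frees 10 lb; slotting in ruby pendant + crystal orb (10 lb) lifts the total to 4012 at 50 lb.

4012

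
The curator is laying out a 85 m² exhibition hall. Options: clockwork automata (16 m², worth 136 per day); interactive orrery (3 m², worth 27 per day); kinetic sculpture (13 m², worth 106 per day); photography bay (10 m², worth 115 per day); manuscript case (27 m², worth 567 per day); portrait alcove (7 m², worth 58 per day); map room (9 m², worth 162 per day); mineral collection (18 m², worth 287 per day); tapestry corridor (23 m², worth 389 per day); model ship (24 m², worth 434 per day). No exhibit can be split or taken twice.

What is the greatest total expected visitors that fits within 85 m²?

Manuscript case + map room + tapestry corridor + model ship uses 83 of the 85 m² and totals 1552.
That's the maximum — no swap from here does better than 1552.

1552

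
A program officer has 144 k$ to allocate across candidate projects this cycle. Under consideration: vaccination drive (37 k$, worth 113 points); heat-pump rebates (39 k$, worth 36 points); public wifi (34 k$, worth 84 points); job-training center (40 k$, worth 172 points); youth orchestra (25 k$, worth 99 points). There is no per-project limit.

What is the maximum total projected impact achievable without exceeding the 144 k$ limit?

568

Density check — job-training center 4.30, youth orchestra 3.96, vaccination drive 3.05 are the best per k$.
A density-first pass picks 3×job-training center — 516 at 120 k$.
Replace 2×job-training center with 4×youth orchestra: the trade gains 52 net, giving 568 at 140 k$.
No other feasible combination exceeds 568.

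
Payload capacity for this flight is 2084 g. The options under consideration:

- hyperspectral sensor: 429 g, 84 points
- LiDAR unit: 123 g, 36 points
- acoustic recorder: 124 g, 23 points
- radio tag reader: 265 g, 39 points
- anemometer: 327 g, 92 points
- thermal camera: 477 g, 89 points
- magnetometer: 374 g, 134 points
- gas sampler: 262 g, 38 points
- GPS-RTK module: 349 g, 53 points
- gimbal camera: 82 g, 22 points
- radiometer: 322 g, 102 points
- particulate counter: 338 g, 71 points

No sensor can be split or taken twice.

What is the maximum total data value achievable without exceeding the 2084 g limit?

546

Filling by ratio: hyperspectral sensor + LiDAR unit + anemometer + magnetometer + gimbal camera + radiometer + particulate counter for 541, with 89 g left unused.
Replace hyperspectral sensor with thermal camera: the trade gains 5 net, giving 546 at 2043 g.
That's the maximum — no swap from here does better than 546.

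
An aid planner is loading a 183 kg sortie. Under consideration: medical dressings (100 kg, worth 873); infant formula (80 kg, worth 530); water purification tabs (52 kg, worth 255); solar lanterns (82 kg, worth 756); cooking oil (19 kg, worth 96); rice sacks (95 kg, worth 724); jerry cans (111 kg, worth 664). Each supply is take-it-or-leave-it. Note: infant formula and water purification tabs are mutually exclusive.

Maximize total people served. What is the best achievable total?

Ranking by ratio (people served/kg): solar lanterns 9.22, medical dressings 8.73, rice sacks 7.62, infant formula 6.62.
The ratio ordering already packs tightly: medical dressings + solar lanterns, 182 kg, 1629.
An exhaustive check of the 128 subsets confirms 1629.

1629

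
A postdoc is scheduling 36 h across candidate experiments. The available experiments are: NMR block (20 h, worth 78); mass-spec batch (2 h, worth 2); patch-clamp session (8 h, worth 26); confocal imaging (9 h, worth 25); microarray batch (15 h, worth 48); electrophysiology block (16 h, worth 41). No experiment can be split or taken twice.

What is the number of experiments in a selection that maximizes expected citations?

2

Best achievable expected citations is 126.
NMR block + microarray batch hits 126 at 35 h.
Any selection reaching 126 contains exactly 2 experiments.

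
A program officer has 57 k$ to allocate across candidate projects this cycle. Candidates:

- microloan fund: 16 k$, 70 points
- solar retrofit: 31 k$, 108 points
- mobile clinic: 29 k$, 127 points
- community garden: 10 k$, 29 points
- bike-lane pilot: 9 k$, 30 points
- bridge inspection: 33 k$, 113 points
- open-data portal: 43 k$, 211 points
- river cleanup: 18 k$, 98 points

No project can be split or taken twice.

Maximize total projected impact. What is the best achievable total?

Ranking by ratio (projected impact/k$): river cleanup 5.44, open-data portal 4.91, mobile clinic 4.38, microloan fund 4.38.
The ratio ordering already packs tightly: mobile clinic + bike-lane pilot + river cleanup, 56 k$, 255.
Runner-up mobile clinic + community garden + river cleanup tops out at 254.

255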